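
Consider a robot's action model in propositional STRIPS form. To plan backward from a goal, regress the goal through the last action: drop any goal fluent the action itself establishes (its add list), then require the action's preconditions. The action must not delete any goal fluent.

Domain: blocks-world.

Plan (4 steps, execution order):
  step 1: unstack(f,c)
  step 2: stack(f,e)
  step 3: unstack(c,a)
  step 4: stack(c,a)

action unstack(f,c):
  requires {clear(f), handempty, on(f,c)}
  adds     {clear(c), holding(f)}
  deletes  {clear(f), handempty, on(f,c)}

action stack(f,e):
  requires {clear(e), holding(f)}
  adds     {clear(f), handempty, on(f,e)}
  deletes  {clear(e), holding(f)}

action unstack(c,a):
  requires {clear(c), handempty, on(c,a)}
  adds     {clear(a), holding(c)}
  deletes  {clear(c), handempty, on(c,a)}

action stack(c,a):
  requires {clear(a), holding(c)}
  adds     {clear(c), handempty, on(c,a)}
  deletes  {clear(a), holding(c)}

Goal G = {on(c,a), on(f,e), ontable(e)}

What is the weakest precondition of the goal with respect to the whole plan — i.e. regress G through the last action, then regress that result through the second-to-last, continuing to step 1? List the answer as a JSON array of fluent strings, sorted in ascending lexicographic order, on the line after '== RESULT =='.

Regress step by step:
  through step 4 (stack(c,a)): drop {on(c,a)}, keep {on(f,e), ontable(e)}, require {clear(a), holding(c)}
    → {clear(a), holding(c), on(f,e), ontable(e)}
  through step 3 (unstack(c,a)): drop {clear(a), holding(c)}, keep {on(f,e), ontable(e)}, require {clear(c), handempty, on(c,a)}
    → {clear(c), handempty, on(c,a), on(f,e), ontable(e)}
  through step 2 (stack(f,e)): drop {handempty, on(f,e)}, keep {clear(c), on(c,a), ontable(e)}, require {clear(e), holding(f)}
    → {clear(c), clear(e), holding(f), on(c,a), ontable(e)}
  through step 1 (unstack(f,c)): drop {clear(c), holding(f)}, keep {clear(e), on(c,a), ontable(e)}, require {clear(f), handempty, on(f,c)}
    → {clear(e), clear(f), handempty, on(c,a), on(f,c), ontable(e)}

== RESULT ==
["clear(e)", "clear(f)", "handempty", "on(c,a)", "on(f,c)", "ontable(e)"]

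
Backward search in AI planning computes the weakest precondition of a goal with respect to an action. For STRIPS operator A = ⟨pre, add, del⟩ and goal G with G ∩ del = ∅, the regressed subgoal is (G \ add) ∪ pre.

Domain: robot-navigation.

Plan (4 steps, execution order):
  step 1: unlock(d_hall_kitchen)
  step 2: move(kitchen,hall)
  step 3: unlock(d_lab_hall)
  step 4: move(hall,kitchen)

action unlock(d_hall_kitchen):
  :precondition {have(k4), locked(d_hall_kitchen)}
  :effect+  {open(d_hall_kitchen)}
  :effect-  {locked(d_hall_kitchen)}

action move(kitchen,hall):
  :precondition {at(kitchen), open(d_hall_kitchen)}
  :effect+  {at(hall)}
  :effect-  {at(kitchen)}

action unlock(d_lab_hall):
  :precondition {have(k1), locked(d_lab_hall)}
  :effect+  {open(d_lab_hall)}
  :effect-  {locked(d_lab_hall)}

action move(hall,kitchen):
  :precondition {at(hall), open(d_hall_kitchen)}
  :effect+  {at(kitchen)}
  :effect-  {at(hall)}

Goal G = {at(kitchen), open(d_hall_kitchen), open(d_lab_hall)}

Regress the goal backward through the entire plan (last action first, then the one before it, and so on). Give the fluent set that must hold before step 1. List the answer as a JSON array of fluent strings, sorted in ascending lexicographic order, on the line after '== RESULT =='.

Regress step by step:
  through step 4 (move(hall,kitchen)): drop {at(kitchen)}, keep {open(d_hall_kitchen), open(d_lab_hall)}, require {at(hall), open(d_hall_kitchen)}
    → {at(hall), open(d_hall_kitchen), open(d_lab_hall)}
  through step 3 (unlock(d_lab_hall)): drop {open(d_lab_hall)}, keep {at(hall), open(d_hall_kitchen)}, require {have(k1), locked(d_lab_hall)}
    → {at(hall), have(k1), locked(d_lab_hall), open(d_hall_kitchen)}
  through step 2 (move(kitchen,hall)): drop {at(hall)}, keep {have(k1), locked(d_lab_hall), open(d_hall_kitchen)}, require {at(kitchen), open(d_hall_kitchen)}
    → {at(kitchen), have(k1), locked(d_lab_hall), open(d_hall_kitchen)}
  through step 1 (unlock(d_hall_kitchen)): drop {open(d_hall_kitchen)}, keep {at(kitchen), have(k1), locked(d_lab_hall)}, require {have(k4), locked(d_hall_kitchen)}
    → {at(kitchen), have(k1), have(k4), locked(d_hall_kitchen), locked(d_lab_hall)}

== RESULT ==
["at(kitchen)", "have(k1)", "have(k4)", "locked(d_hall_kitchen)", "locked(d_lab_hall)"]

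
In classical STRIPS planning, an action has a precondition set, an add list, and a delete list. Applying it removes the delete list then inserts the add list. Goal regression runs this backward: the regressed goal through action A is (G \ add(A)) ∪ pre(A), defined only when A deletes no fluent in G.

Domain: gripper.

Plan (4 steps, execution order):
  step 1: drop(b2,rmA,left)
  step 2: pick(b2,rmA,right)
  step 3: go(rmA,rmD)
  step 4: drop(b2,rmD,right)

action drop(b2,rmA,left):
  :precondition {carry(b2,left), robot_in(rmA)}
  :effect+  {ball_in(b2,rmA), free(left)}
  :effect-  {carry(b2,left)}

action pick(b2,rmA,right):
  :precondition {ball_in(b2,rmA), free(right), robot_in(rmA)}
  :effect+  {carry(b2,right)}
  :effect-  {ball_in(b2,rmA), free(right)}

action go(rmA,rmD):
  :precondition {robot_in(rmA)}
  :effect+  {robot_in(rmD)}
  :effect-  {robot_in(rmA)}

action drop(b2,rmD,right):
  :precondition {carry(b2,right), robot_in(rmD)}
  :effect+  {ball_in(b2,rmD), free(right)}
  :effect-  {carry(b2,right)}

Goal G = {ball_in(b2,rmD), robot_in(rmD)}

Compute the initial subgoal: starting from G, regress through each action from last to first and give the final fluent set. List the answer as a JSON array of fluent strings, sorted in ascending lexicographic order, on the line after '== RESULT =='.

Work backward from the goal:
  through step 4 (drop(b2,rmD,right)): drop {ball_in(b2,rmD)}, keep {robot_in(rmD)}, require {carry(b2,right), robot_in(rmD)}
    → {carry(b2,right), robot_in(rmD)}
  through step 3 (go(rmA,rmD)): drop {robot_in(rmD)}, keep {carry(b2,right)}, require {robot_in(rmA)}
    → {carry(b2,right), robot_in(rmA)}
  through step 2 (pick(b2,rmA,right)): drop {carry(b2,right)}, keep {robot_in(rmA)}, require {ball_in(b2,rmA), free(right), robot_in(rmA)}
    → {ball_in(b2,rmA), free(right), robot_in(rmA)}
  through step 1 (drop(b2,rmA,left)): drop {ball_in(b2,rmA)}, keep {free(right), robot_in(rmA)}, require {carry(b2,left), robot_in(rmA)}
    → {carry(b2,left), free(right), robot_in(rmA)}

== RESULT ==
["carry(b2,left)", "free(right)", "robot_in(rmA)"]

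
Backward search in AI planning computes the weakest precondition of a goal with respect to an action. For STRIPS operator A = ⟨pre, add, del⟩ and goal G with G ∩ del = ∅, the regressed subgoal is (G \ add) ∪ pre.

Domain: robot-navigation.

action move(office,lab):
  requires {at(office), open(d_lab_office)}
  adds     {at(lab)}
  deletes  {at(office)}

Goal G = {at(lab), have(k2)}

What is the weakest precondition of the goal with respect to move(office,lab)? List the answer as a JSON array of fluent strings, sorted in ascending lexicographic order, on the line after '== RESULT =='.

Regress:
  G ∩ del = {}  (empty — regression defined)
  G \ add = {at(lab), have(k2)} \ {at(lab)} = {have(k2)}
  ∪ pre   = {have(k2)} ∪ {at(office), open(d_lab_office)}
          = {at(office), have(k2), open(d_lab_office)}

== RESULT ==
["at(office)", "have(k2)", "open(d_lab_office)"]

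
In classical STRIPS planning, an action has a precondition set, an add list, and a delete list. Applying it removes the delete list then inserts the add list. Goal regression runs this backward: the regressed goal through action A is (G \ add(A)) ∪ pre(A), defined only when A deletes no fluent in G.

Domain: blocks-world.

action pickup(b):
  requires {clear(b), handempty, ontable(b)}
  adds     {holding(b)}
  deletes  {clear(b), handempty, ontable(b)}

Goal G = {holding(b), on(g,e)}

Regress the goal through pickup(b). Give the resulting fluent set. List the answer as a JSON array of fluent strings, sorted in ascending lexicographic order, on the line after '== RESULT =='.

Compute (G \ add) ∪ pre:
  G ∩ del = {}  (empty — regression defined)
  G \ add = {holding(b), on(g,e)} \ {holding(b)} = {on(g,e)}
  ∪ pre   = {on(g,e)} ∪ {clear(b), handempty, ontable(b)}
          = {clear(b), handempty, on(g,e), ontable(b)}

== RESULT ==
["clear(b)", "handempty", "on(g,e)", "ontable(b)"]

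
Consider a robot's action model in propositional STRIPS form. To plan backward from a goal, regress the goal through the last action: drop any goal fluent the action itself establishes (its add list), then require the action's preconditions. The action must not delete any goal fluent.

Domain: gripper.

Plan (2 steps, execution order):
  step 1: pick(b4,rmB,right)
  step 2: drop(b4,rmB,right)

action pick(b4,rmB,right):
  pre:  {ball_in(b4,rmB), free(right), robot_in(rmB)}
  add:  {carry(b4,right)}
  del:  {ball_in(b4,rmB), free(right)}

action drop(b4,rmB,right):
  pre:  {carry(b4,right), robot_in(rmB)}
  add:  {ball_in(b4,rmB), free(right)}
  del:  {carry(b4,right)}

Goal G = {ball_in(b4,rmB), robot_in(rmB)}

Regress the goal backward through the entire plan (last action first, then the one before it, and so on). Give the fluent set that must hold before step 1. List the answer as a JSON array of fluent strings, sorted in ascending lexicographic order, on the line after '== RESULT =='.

Regress step by step:
  through step 2 (drop(b4,rmB,right)): drop {ball_in(b4,rmB)}, keep {robot_in(rmB)}, require {carry(b4,right), robot_in(rmB)}
    → {carry(b4,right), robot_in(rmB)}
  through step 1 (pick(b4,rmB,right)): drop {carry(b4,right)}, keep {robot_in(rmB)}, require {ball_in(b4,rmB), free(right), robot_in(rmB)}
    → {ball_in(b4,rmB), free(right), robot_in(rmB)}

== RESULT ==
["ball_in(b4,rmB)", "free(right)", "robot_in(rmB)"]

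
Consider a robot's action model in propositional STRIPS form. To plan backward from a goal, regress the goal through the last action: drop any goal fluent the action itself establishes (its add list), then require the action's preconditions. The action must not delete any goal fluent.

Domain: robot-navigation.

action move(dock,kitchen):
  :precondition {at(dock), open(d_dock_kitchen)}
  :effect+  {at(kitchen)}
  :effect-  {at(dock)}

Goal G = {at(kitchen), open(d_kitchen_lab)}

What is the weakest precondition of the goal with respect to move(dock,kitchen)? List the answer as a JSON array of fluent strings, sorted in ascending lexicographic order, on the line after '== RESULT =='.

Compute (G \ add) ∪ pre:
  G ∩ del = {}  (empty — regression defined)
  G \ add = {at(kitchen), open(d_kitchen_lab)} \ {at(kitchen)} = {open(d_kitchen_lab)}
  ∪ pre   = {open(d_kitchen_lab)} ∪ {at(dock), open(d_dock_kitchen)}
          = {at(dock), open(d_dock_kitchen), open(d_kitchen_lab)}

== RESULT ==
["at(dock)", "open(d_dock_kitchen)", "open(d_kitchen_lab)"]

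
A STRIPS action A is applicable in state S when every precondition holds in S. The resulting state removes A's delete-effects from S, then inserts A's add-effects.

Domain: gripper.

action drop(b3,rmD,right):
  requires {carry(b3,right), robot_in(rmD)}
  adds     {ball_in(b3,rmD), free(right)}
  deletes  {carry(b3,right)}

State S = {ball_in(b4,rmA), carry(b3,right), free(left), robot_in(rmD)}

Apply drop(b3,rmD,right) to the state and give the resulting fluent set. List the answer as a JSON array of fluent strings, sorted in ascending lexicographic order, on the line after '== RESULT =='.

Progress:
  pre ⊆ S: {carry(b3,right), robot_in(rmD)} ⊆ S  — applicable
  S \ del = {ball_in(b4,rmA), free(left), robot_in(rmD)}
  ∪ add   = {ball_in(b3,rmD), ball_in(b4,rmA), free(left), free(right), robot_in(rmD)}

== RESULT ==
["ball_in(b3,rmD)", "ball_in(b4,rmA)", "free(left)", "free(right)", "robot_in(rmD)"]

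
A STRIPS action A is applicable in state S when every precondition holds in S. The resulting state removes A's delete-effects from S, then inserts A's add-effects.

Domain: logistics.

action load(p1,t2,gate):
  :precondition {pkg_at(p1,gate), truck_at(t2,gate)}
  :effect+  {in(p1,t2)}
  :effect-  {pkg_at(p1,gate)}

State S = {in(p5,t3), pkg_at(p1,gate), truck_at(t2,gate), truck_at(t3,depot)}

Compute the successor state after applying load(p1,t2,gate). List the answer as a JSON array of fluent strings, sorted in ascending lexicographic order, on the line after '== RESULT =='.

Compute (S \ del) ∪ add:
  pre ⊆ S: {pkg_at(p1,gate), truck_at(t2,gate)} ⊆ S  — applicable
  S \ del = {in(p5,t3), truck_at(t2,gate), truck_at(t3,depot)}
  ∪ add   = {in(p1,t2), in(p5,t3), truck_at(t2,gate), truck_at(t3,depot)}

== RESULT ==
["in(p1,t2)", "in(p5,t3)", "truck_at(t2,gate)", "truck_at(t3,depot)"]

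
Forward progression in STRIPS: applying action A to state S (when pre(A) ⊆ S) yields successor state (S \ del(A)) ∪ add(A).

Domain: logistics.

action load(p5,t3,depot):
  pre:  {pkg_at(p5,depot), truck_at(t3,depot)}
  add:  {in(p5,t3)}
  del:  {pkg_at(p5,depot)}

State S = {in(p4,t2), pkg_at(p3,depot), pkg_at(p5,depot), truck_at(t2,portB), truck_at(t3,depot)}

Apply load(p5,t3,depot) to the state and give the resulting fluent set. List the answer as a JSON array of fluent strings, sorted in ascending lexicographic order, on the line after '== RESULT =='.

Progress:
  pre ⊆ S: {pkg_at(p5,depot), truck_at(t3,depot)} ⊆ S  — applicable
  S \ del = {in(p4,t2), pkg_at(p3,depot), truck_at(t2,portB), truck_at(t3,depot)}
  ∪ add   = {in(p4,t2), in(p5,t3), pkg_at(p3,depot), truck_at(t2,portB), truck_at(t3,depot)}

== RESULT ==
["in(p4,t2)", "in(p5,t3)", "pkg_at(p3,depot)", "truck_at(t2,portB)", "truck_at(t3,depot)"]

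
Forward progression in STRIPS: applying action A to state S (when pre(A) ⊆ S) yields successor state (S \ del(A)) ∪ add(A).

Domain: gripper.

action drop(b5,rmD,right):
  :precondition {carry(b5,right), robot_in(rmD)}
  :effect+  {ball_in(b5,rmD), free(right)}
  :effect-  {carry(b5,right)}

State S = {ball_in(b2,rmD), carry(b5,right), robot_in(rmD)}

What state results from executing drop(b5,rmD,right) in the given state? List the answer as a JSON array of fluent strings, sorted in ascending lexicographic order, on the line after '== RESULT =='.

Compute (S \ del) ∪ add:
  pre ⊆ S: {carry(b5,right), robot_in(rmD)} ⊆ S  — applicable
  S \ del = {ball_in(b2,rmD), robot_in(rmD)}
  ∪ add   = {ball_in(b2,rmD), ball_in(b5,rmD), free(right), robot_in(rmD)}

== RESULT ==
["ball_in(b2,rmD)", "ball_in(b5,rmD)", "free(right)", "robot_in(rmD)"]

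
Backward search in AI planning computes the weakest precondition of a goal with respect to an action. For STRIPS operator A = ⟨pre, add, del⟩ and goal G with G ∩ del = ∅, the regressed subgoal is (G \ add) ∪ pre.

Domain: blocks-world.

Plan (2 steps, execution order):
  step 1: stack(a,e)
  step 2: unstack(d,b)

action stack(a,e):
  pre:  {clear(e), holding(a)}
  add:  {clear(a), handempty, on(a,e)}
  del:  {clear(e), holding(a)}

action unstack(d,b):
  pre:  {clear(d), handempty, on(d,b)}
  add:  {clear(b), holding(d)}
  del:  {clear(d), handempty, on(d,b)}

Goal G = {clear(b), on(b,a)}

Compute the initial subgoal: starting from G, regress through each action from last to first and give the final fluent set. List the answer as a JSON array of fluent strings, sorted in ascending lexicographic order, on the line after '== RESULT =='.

Work backward from the goal:
  through step 2 (unstack(d,b)): drop {clear(b)}, keep {on(b,a)}, require {clear(d), handempty, on(d,b)}
    → {clear(d), handempty, on(b,a), on(d,b)}
  through step 1 (stack(a,e)): drop {handempty}, keep {clear(d), on(b,a), on(d,b)}, require {clear(e), holding(a)}
    → {clear(d), clear(e), holding(a), on(b,a), on(d,b)}

== RESULT ==
["clear(d)", "clear(e)", "holding(a)", "on(b,a)", "on(d,b)"]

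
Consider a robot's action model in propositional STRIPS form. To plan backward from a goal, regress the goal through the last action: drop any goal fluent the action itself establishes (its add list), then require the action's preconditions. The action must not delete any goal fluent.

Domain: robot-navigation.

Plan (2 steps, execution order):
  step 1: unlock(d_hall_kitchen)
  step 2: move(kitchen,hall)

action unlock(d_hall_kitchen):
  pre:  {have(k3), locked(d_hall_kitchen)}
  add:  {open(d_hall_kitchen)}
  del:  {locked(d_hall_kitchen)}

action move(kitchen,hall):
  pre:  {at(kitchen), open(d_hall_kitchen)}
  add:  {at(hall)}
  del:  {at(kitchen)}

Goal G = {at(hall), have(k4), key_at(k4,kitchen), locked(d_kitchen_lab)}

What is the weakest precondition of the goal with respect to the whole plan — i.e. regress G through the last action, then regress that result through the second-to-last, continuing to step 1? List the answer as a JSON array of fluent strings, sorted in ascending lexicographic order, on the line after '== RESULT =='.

Work backward from the goal:
  through step 2 (move(kitchen,hall)): drop {at(hall)}, keep {have(k4), key_at(k4,kitchen), locked(d_kitchen_lab)}, require {at(kitchen), open(d_hall_kitchen)}
    → {at(kitchen), have(k4), key_at(k4,kitchen), locked(d_kitchen_lab), open(d_hall_kitchen)}
  through step 1 (unlock(d_hall_kitchen)): drop {open(d_hall_kitchen)}, keep {at(kitchen), have(k4), key_at(k4,kitchen), locked(d_kitchen_lab)}, require {have(k3), locked(d_hall_kitchen)}
    → {at(kitchen), have(k3), have(k4), key_at(k4,kitchen), locked(d_hall_kitchen), locked(d_kitchen_lab)}

== RESULT ==
["at(kitchen)", "have(k3)", "have(k4)", "key_at(k4,kitchen)", "locked(d_hall_kitchen)", "locked(d_kitchen_lab)"]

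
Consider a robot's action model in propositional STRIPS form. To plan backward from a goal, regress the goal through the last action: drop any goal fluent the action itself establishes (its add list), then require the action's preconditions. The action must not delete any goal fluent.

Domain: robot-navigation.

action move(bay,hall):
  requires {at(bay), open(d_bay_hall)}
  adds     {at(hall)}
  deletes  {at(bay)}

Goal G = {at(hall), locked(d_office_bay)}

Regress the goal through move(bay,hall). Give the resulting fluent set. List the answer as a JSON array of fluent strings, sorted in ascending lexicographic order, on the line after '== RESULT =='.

Regress:
  G ∩ del = {}  (empty — regression defined)
  G \ add = {at(hall), locked(d_office_bay)} \ {at(hall)} = {locked(d_office_bay)}
  ∪ pre   = {locked(d_office_bay)} ∪ {at(bay), open(d_bay_hall)}
          = {at(bay), locked(d_office_bay), open(d_bay_hall)}

== RESULT ==
["at(bay)", "locked(d_office_bay)", "open(d_bay_hall)"]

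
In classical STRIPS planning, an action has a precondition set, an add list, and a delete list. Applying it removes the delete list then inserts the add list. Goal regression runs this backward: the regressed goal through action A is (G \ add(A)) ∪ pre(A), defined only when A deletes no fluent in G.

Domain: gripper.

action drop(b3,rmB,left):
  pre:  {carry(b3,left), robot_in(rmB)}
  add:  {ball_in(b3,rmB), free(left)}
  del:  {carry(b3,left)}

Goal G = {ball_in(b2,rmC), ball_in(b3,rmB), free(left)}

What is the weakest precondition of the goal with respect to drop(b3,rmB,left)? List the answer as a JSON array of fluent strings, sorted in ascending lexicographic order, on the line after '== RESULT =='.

Compute (G \ add) ∪ pre:
  G ∩ del = {}  (empty — regression defined)
  G \ add = {ball_in(b2,rmC), ball_in(b3,rmB), free(left)} \ {ball_in(b3,rmB), free(left)} = {ball_in(b2,rmC)}
  ∪ pre   = {ball_in(b2,rmC)} ∪ {carry(b3,left), robot_in(rmB)}
          = {ball_in(b2,rmC), carry(b3,left), robot_in(rmB)}

== RESULT ==
["ball_in(b2,rmC)", "carry(b3,left)", "robot_in(rmB)"]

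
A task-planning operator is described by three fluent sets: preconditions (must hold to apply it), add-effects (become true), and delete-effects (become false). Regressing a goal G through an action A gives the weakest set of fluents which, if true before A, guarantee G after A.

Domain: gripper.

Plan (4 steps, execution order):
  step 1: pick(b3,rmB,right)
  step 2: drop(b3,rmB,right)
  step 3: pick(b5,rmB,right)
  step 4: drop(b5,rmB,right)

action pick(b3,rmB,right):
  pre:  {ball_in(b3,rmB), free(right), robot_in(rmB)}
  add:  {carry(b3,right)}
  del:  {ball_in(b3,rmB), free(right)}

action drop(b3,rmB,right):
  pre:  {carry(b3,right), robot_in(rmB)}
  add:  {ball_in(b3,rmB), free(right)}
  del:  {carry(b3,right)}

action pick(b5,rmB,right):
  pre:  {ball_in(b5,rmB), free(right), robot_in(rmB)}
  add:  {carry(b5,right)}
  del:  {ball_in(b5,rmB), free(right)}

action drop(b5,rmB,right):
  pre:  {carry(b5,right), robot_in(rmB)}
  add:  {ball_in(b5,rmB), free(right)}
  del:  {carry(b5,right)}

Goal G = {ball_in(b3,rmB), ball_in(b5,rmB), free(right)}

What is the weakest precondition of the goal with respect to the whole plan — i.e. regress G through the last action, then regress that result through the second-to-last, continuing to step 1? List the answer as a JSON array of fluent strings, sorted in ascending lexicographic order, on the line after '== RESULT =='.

Regress step by step:
  through step 4 (drop(b5,rmB,right)): drop {ball_in(b5,rmB), free(right)}, keep {ball_in(b3,rmB)}, require {carry(b5,right), robot_in(rmB)}
    → {ball_in(b3,rmB), carry(b5,right), robot_in(rmB)}
  through step 3 (pick(b5,rmB,right)): drop {carry(b5,right)}, keep {ball_in(b3,rmB), robot_in(rmB)}, require {ball_in(b5,rmB), free(right), robot_in(rmB)}
    → {ball_in(b3,rmB), ball_in(b5,rmB), free(right), robot_in(rmB)}
  through step 2 (drop(b3,rmB,right)): drop {ball_in(b3,rmB), free(right)}, keep {ball_in(b5,rmB), robot_in(rmB)}, require {carry(b3,right), robot_in(rmB)}
    → {ball_in(b5,rmB), carry(b3,right), robot_in(rmB)}
  through step 1 (pick(b3,rmB,right)): drop {carry(b3,right)}, keep {ball_in(b5,rmB), robot_in(rmB)}, require {ball_in(b3,rmB), free(right), robot_in(rmB)}
    → {ball_in(b3,rmB), ball_in(b5,rmB), free(right), robot_in(rmB)}

== RESULT ==
["ball_in(b3,rmB)", "ball_in(b5,rmB)", "free(right)", "robot_in(rmB)"]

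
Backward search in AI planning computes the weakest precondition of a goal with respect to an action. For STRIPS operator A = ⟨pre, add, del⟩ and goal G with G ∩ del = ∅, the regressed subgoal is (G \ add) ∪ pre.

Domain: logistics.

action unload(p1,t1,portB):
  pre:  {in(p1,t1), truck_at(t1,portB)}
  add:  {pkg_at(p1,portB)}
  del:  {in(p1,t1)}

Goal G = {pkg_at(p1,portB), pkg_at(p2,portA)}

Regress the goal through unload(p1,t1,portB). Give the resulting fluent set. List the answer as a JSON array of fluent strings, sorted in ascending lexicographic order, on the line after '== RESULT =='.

Regress:
  G ∩ del = {}  (empty — regression defined)
  G \ add = {pkg_at(p1,portB), pkg_at(p2,portA)} \ {pkg_at(p1,portB)} = {pkg_at(p2,portA)}
  ∪ pre   = {pkg_at(p2,portA)} ∪ {in(p1,t1), truck_at(t1,portB)}
          = {in(p1,t1), pkg_at(p2,portA), truck_at(t1,portB)}

== RESULT ==
["in(p1,t1)", "pkg_at(p2,portA)", "truck_at(t1,portB)"]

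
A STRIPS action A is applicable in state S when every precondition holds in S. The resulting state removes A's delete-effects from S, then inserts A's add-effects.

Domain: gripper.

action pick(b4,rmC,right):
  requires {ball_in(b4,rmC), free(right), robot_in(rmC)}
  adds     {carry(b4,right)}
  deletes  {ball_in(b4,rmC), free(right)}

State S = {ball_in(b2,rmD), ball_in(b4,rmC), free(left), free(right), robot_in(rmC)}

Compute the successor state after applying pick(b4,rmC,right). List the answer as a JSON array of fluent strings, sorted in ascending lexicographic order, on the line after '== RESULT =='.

Progress:
  pre ⊆ S: {ball_in(b4,rmC), free(right), robot_in(rmC)} ⊆ S  — applicable
  S \ del = {ball_in(b2,rmD), free(left), robot_in(rmC)}
  ∪ add   = {ball_in(b2,rmD), carry(b4,right), free(left), robot_in(rmC)}

== RESULT ==
["ball_in(b2,rmD)", "carry(b4,right)", "free(left)", "robot_in(rmC)"]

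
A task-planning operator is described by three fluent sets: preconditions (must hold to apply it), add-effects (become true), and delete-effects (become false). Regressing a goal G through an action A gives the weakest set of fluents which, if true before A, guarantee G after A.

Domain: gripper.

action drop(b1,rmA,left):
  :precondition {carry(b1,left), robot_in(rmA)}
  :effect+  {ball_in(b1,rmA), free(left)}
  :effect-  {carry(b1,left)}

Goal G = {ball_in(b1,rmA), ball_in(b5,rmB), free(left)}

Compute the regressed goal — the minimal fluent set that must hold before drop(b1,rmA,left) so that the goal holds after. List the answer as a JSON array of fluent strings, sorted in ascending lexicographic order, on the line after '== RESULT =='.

Regress:
  G ∩ del = {}  (empty — regression defined)
  G \ add = {ball_in(b1,rmA), ball_in(b5,rmB), free(left)} \ {ball_in(b1,rmA), free(left)} = {ball_in(b5,rmB)}
  ∪ pre   = {ball_in(b5,rmB)} ∪ {carry(b1,left), robot_in(rmA)}
          = {ball_in(b5,rmB), carry(b1,left), robot_in(rmA)}

== RESULT ==
["ball_in(b5,rmB)", "carry(b1,left)", "robot_in(rmA)"]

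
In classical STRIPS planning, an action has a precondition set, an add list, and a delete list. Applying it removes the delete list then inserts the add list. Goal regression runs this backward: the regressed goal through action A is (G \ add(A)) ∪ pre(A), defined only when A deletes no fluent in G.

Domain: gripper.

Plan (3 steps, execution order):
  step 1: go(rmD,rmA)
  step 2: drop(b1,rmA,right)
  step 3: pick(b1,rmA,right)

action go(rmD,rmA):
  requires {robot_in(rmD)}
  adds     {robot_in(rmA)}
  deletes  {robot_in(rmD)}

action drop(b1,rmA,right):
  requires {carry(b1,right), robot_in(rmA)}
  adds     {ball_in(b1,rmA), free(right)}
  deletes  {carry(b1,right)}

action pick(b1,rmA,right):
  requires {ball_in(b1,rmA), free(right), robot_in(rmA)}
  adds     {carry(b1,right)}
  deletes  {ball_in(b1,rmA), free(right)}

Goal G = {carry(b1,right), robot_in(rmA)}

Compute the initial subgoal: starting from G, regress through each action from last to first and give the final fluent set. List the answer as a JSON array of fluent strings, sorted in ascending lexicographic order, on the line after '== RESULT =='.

Work backward from the goal:
  through step 3 (pick(b1,rmA,right)): drop {carry(b1,right)}, keep {robot_in(rmA)}, require {ball_in(b1,rmA), free(right), robot_in(rmA)}
    → {ball_in(b1,rmA), free(right), robot_in(rmA)}
  through step 2 (drop(b1,rmA,right)): drop {ball_in(b1,rmA), free(right)}, keep {robot_in(rmA)}, require {carry(b1,right), robot_in(rmA)}
    → {carry(b1,right), robot_in(rmA)}
  through step 1 (go(rmD,rmA)): drop {robot_in(rmA)}, keep {carry(b1,right)}, require {robot_in(rmD)}
    → {carry(b1,right), robot_in(rmD)}

== RESULT ==
["carry(b1,right)", "robot_in(rmD)"]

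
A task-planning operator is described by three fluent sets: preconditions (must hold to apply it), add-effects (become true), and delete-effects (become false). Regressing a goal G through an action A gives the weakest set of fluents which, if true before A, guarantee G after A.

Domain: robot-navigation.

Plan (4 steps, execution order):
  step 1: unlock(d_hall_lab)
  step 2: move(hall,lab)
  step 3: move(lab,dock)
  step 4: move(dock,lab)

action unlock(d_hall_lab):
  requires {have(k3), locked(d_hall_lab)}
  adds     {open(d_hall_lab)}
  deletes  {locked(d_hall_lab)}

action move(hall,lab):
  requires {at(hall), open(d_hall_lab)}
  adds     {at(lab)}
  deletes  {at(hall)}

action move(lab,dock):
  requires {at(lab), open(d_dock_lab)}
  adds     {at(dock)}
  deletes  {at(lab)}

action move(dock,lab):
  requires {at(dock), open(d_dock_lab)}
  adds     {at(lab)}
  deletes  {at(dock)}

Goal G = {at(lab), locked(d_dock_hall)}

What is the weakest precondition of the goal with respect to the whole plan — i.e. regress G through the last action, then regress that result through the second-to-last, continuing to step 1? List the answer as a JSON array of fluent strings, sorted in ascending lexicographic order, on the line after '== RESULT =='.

Regress step by step:
  through step 4 (move(dock,lab)): drop {at(lab)}, keep {locked(d_dock_hall)}, require {at(dock), open(d_dock_lab)}
    → {at(dock), locked(d_dock_hall), open(d_dock_lab)}
  through step 3 (move(lab,dock)): drop {at(dock)}, keep {locked(d_dock_hall), open(d_dock_lab)}, require {at(lab), open(d_dock_lab)}
    → {at(lab), locked(d_dock_hall), open(d_dock_lab)}
  through step 2 (move(hall,lab)): drop {at(lab)}, keep {locked(d_dock_hall), open(d_dock_lab)}, require {at(hall), open(d_hall_lab)}
    → {at(hall), locked(d_dock_hall), open(d_dock_lab), open(d_hall_lab)}
  through step 1 (unlock(d_hall_lab)): drop {open(d_hall_lab)}, keep {at(hall), locked(d_dock_hall), open(d_dock_lab)}, require {have(k3), locked(d_hall_lab)}
    → {at(hall), have(k3), locked(d_dock_hall), locked(d_hall_lab), open(d_dock_lab)}

== RESULT ==
["at(hall)", "have(k3)", "locked(d_dock_hall)", "locked(d_hall_lab)", "open(d_dock_lab)"]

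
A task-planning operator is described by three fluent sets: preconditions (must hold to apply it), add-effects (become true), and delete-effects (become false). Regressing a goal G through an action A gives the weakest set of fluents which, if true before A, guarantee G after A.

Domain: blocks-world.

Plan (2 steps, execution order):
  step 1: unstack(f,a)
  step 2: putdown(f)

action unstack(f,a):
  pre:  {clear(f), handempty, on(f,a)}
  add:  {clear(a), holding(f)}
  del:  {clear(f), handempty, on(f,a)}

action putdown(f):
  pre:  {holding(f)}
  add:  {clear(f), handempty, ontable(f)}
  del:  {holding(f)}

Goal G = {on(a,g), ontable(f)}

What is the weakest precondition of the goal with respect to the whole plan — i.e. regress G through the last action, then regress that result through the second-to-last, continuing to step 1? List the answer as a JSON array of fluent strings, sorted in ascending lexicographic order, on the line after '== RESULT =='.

Work backward from the goal:
  through step 2 (putdown(f)): drop {ontable(f)}, keep {on(a,g)}, require {holding(f)}
    → {holding(f), on(a,g)}
  through step 1 (unstack(f,a)): drop {holding(f)}, keep {on(a,g)}, require {clear(f), handempty, on(f,a)}
    → {clear(f), handempty, on(a,g), on(f,a)}

== RESULT ==
["clear(f)", "handempty", "on(a,g)", "on(f,a)"]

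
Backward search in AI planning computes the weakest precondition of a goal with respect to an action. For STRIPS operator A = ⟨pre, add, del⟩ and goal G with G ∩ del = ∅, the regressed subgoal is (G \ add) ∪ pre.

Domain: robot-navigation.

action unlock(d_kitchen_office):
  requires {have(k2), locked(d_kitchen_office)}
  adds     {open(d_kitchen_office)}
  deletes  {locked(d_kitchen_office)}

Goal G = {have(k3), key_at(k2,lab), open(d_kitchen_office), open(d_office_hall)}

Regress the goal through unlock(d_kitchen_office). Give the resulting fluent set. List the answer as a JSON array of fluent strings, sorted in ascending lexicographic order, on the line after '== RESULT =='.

Compute (G \ add) ∪ pre:
  G ∩ del = {}  (empty — regression defined)
  G \ add = {have(k3), key_at(k2,lab), open(d_kitchen_office), open(d_office_hall)} \ {open(d_kitchen_office)} = {have(k3), key_at(k2,lab), open(d_office_hall)}
  ∪ pre   = {have(k3), key_at(k2,lab), open(d_office_hall)} ∪ {have(k2), locked(d_kitchen_office)}
          = {have(k2), have(k3), key_at(k2,lab), locked(d_kitchen_office), open(d_office_hall)}

== RESULT ==
["have(k2)", "have(k3)", "key_at(k2,lab)", "locked(d_kitchen_office)", "open(d_office_hall)"]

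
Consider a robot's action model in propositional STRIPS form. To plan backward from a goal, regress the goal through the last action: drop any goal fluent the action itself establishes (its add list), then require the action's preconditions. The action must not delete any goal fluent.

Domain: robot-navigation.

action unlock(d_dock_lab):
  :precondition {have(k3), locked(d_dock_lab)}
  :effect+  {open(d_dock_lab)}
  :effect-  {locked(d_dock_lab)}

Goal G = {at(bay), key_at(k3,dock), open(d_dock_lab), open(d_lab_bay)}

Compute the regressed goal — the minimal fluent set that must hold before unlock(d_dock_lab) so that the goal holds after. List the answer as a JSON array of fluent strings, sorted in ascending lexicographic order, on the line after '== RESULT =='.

Regress:
  G ∩ del = {}  (empty — regression defined)
  G \ add = {at(bay), key_at(k3,dock), open(d_dock_lab), open(d_lab_bay)} \ {open(d_dock_lab)} = {at(bay), key_at(k3,dock), open(d_lab_bay)}
  ∪ pre   = {at(bay), key_at(k3,dock), open(d_lab_bay)} ∪ {have(k3), locked(d_dock_lab)}
          = {at(bay), have(k3), key_at(k3,dock), locked(d_dock_lab), open(d_lab_bay)}

== RESULT ==
["at(bay)", "have(k3)", "key_at(k3,dock)", "locked(d_dock_lab)", "open(d_lab_bay)"]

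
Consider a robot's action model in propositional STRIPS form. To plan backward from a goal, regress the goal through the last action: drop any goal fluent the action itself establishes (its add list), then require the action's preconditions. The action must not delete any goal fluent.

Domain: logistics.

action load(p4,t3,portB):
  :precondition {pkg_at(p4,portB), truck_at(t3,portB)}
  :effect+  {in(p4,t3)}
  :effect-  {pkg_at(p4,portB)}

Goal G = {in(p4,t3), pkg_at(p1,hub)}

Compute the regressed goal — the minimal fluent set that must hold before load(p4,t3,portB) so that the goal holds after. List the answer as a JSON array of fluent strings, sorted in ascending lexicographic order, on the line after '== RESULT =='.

Compute (G \ add) ∪ pre:
  G ∩ del = {}  (empty — regression defined)
  G \ add = {in(p4,t3), pkg_at(p1,hub)} \ {in(p4,t3)} = {pkg_at(p1,hub)}
  ∪ pre   = {pkg_at(p1,hub)} ∪ {pkg_at(p4,portB), truck_at(t3,portB)}
          = {pkg_at(p1,hub), pkg_at(p4,portB), truck_at(t3,portB)}

== RESULT ==
["pkg_at(p1,hub)", "pkg_at(p4,portB)", "truck_at(t3,portB)"]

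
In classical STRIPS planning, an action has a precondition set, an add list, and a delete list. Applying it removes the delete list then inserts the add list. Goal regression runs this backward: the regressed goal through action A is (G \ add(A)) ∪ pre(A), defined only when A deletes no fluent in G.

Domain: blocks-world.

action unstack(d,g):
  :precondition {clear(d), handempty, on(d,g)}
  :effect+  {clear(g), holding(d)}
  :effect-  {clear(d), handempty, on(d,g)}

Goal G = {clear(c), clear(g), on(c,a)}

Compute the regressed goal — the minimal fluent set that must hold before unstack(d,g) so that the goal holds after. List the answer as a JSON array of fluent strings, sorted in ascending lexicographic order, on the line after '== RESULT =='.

Regress:
  G ∩ del = {}  (empty — regression defined)
  G \ add = {clear(c), clear(g), on(c,a)} \ {clear(g), holding(d)} = {clear(c), on(c,a)}
  ∪ pre   = {clear(c), on(c,a)} ∪ {clear(d), handempty, on(d,g)}
          = {clear(c), clear(d), handempty, on(c,a), on(d,g)}

== RESULT ==
["clear(c)", "clear(d)", "handempty", "on(c,a)", "on(d,g)"]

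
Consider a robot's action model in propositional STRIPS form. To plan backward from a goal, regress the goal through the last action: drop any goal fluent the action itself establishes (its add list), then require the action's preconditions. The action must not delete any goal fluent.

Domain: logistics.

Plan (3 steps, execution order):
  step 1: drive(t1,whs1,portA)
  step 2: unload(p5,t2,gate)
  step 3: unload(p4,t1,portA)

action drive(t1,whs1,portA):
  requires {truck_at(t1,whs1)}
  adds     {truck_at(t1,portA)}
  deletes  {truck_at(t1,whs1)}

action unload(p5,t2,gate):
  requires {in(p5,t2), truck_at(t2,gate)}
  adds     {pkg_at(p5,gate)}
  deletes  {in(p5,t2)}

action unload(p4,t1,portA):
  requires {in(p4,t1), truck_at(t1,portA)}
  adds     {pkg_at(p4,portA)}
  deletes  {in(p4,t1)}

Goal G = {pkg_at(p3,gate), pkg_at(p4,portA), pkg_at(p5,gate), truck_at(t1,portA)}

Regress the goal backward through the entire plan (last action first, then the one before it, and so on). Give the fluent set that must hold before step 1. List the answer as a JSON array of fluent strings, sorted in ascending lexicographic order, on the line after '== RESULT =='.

Work backward from the goal:
  through step 3 (unload(p4,t1,portA)): drop {pkg_at(p4,portA)}, keep {pkg_at(p3,gate), pkg_at(p5,gate), truck_at(t1,portA)}, require {in(p4,t1), truck_at(t1,portA)}
    → {in(p4,t1), pkg_at(p3,gate), pkg_at(p5,gate), truck_at(t1,portA)}
  through step 2 (unload(p5,t2,gate)): drop {pkg_at(p5,gate)}, keep {in(p4,t1), pkg_at(p3,gate), truck_at(t1,portA)}, require {in(p5,t2), truck_at(t2,gate)}
    → {in(p4,t1), in(p5,t2), pkg_at(p3,gate), truck_at(t1,portA), truck_at(t2,gate)}
  through step 1 (drive(t1,whs1,portA)): drop {truck_at(t1,portA)}, keep {in(p4,t1), in(p5,t2), pkg_at(p3,gate), truck_at(t2,gate)}, require {truck_at(t1,whs1)}
    → {in(p4,t1), in(p5,t2), pkg_at(p3,gate), truck_at(t1,whs1), truck_at(t2,gate)}

== RESULT ==
["in(p4,t1)", "in(p5,t2)", "pkg_at(p3,gate)", "truck_at(t1,whs1)", "truck_at(t2,gate)"]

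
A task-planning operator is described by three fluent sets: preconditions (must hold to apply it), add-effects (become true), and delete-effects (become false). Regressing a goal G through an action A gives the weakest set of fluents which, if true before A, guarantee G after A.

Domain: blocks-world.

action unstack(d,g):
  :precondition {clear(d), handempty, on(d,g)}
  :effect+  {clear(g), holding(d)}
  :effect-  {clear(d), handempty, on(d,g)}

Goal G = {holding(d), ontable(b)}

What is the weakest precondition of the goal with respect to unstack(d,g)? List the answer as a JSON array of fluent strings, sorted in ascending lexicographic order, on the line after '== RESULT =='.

Regress:
  G ∩ del = {}  (empty — regression defined)
  G \ add = {holding(d), ontable(b)} \ {clear(g), holding(d)} = {ontable(b)}
  ∪ pre   = {ontable(b)} ∪ {clear(d), handempty, on(d,g)}
          = {clear(d), handempty, on(d,g), ontable(b)}

== RESULT ==
["clear(d)", "handempty", "on(d,g)", "ontable(b)"]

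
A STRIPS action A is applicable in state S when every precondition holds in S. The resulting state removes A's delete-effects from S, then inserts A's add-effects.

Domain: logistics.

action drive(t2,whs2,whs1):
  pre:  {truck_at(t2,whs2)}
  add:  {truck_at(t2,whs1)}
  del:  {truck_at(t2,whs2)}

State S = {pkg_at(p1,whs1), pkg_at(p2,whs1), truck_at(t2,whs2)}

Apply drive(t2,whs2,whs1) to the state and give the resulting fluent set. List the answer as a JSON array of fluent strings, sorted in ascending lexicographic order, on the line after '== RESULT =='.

Compute (S \ del) ∪ add:
  pre ⊆ S: {truck_at(t2,whs2)} ⊆ S  — applicable
  S \ del = {pkg_at(p1,whs1), pkg_at(p2,whs1)}
  ∪ add   = {pkg_at(p1,whs1), pkg_at(p2,whs1), truck_at(t2,whs1)}

== RESULT ==
["pkg_at(p1,whs1)", "pkg_at(p2,whs1)", "truck_at(t2,whs1)"]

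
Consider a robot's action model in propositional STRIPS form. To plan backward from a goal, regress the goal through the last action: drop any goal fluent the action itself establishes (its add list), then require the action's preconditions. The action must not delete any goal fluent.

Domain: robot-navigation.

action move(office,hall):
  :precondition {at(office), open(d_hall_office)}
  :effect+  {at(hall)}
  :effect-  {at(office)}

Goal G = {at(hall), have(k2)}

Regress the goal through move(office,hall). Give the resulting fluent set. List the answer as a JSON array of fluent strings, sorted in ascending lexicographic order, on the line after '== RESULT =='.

Regress:
  G ∩ del = {}  (empty — regression defined)
  G \ add = {at(hall), have(k2)} \ {at(hall)} = {have(k2)}
  ∪ pre   = {have(k2)} ∪ {at(office), open(d_hall_office)}
          = {at(office), have(k2), open(d_hall_office)}

== RESULT ==
["at(office)", "have(k2)", "open(d_hall_office)"]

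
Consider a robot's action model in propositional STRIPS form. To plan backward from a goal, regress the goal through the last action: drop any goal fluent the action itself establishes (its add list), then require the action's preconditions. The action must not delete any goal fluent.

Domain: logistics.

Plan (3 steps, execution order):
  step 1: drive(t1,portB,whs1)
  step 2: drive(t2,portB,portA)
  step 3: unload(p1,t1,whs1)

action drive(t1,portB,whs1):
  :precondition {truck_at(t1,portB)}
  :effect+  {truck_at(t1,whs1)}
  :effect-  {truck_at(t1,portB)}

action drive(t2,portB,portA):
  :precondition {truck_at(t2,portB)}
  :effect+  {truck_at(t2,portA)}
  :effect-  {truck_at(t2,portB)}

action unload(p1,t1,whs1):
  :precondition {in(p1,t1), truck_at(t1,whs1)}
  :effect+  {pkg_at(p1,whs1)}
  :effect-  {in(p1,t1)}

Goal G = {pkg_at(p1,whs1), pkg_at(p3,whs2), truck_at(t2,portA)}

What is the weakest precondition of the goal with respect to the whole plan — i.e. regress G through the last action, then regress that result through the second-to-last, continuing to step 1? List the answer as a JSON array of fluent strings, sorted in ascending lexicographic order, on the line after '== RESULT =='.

Regress step by step:
  through step 3 (unload(p1,t1,whs1)): drop {pkg_at(p1,whs1)}, keep {pkg_at(p3,whs2), truck_at(t2,portA)}, require {in(p1,t1), truck_at(t1,whs1)}
    → {in(p1,t1), pkg_at(p3,whs2), truck_at(t1,whs1), truck_at(t2,portA)}
  through step 2 (drive(t2,portB,portA)): drop {truck_at(t2,portA)}, keep {in(p1,t1), pkg_at(p3,whs2), truck_at(t1,whs1)}, require {truck_at(t2,portB)}
    → {in(p1,t1), pkg_at(p3,whs2), truck_at(t1,whs1), truck_at(t2,portB)}
  through step 1 (drive(t1,portB,whs1)): drop {truck_at(t1,whs1)}, keep {in(p1,t1), pkg_at(p3,whs2), truck_at(t2,portB)}, require {truck_at(t1,portB)}
    → {in(p1,t1), pkg_at(p3,whs2), truck_at(t1,portB), truck_at(t2,portB)}

== RESULT ==
["in(p1,t1)", "pkg_at(p3,whs2)", "truck_at(t1,portB)", "truck_at(t2,portB)"]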